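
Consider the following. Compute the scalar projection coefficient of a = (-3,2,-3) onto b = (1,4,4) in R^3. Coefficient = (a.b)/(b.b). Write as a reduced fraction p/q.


Projection coefficient = (a . b) / (b . b)
a . b = (-3)*1 + 2*4 + (-3)*4
= -3 + 8 + (-12) = -7
b . b = 1^2 + 4^2 + 4^2
= 1 + 16 + 16 = 33
Coefficient = -7/33
In lowest terms: -7/33


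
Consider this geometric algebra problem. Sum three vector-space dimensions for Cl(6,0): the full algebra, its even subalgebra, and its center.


n = 6 + 0 = 6
Total dim = 2^6 = 64
Even subalgebra dim = 2^5 = 32
n is even, so center dim = 1
Sum = 64 + 32 + 1 = 97


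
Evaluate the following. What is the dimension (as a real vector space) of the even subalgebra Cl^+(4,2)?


Even subalgebra dimension = 2^(n-1)
n = 4 + 2 = 6
2^(6 - 1) = 2^5 = 32
Verification: sum of C(6,k) for even k = 1 + 15 + 15 + 1 = 32
Result = 32


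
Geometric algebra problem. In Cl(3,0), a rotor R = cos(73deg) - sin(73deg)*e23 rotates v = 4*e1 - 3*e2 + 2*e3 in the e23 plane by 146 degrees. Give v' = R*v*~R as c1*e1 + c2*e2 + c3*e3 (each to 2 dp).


Rotor R = cos(73deg) - sin(73deg)*e23
Rotation angle theta = 2 * 73 = 146 degrees in the e23 plane (e2 -> e3).
The component perpendicular to the plane (e1) is invariant: v'_1 = v1 = 4.00
cos(146deg) = -0.8290, sin(146deg) = 0.5592
v'_2 = v2*cos(theta) - v3*sin(theta) = -3*(-0.8290) - 2*0.5592 = 1.37
v'_3 = v2*sin(theta) + v3*cos(theta) = -3*0.5592 + 2*(-0.8290) = -3.34
v' = 4.00*e1 + 1.37*e2 - 3.34*e3


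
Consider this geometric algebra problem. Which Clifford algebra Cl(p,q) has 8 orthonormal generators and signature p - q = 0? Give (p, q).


We need p + q = 8 and p - q = 0.
Adding: 2p = 8 + 0 = 8, so p = 4.
Then q = 8 - 4 = 4.
(p, q) = (4, 4)


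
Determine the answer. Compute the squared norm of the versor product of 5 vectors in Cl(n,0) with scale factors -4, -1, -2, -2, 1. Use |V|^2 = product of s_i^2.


Each vector v_i has |v_i|^2 = s_i^2
Squared scales: (-4)^2 = 16, (-1)^2 = 1, (-2)^2 = 4, (-2)^2 = 4, 1^2 = 1
|V|^2 = 16 * 1 * 4 * 4 * 1
= 256


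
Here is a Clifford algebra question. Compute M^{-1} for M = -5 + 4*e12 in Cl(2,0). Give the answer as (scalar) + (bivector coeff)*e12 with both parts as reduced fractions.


M = -5 + 4*e12, where e12^2 = -1.
Since M commutes with its reverse ~M = a - b*e12, M * ~M = a^2 - b^2*e12^2 = a^2 + b^2.
So M^{-1} = ~M / (a^2 + b^2) = (a - b*e12)/(a^2 + b^2).
a^2 + b^2 = 25 + 16 = 41
Scalar part = -5/41 = -5/41
Bivector coeff = -4/41 = -4/41
M^{-1} = -5/41 - 4/41*e12


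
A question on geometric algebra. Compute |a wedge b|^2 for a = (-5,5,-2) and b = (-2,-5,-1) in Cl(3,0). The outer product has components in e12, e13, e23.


a wedge b = (a1*b2 - a2*b1)*e12 + (a1*b3 - a3*b1)*e13 + (a2*b3 - a3*b2)*e23
e12 coeff: (-5)*(-5) - 5*(-2) = 25 - (-10) = 35
e13 coeff: (-5)*(-1) - (-2)*(-2) = 5 - 4 = 1
e23 coeff: 5*(-1) - (-2)*(-5) = -5 - 10 = -15
|a wedge b|^2 = 35^2 + 1^2 + (-15)^2
= 1225 + 1 + 225
= 1451


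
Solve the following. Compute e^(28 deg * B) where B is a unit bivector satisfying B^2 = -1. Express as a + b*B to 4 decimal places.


For a unit bivector B with B^2 = -1, the exponential series gives
e^(theta*B) = cos(theta) + sin(theta)*B (the GA analogue of Euler's formula).
theta = 28 degrees = 0.488692 rad
cos(28 deg) = 0.8829
sin(28 deg) = 0.4695
exp(theta*B) = 0.8829 + 0.4695*B


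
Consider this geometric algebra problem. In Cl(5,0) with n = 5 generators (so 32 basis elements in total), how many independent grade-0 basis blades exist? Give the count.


Number of grade-k basis blades in Cl(p,q) with n = p + q is C(n, k).
n = 5 + 0 = 5
C(5, 0) = 5! / (0! * 5!)
= 120 / (1 * 120)
= 1


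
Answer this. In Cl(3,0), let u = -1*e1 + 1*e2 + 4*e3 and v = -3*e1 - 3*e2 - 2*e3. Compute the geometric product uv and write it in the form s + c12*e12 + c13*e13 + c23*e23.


In Cl(3,0): e_i^2 = 1, e_ie_j = -e_je_i for i != j.
Scalar part = u . v = (-1)*(-3) + 1*(-3) + 4*(-2)
= 3 + (-3) + (-8) = -8
e12 coeff = (-1)*(-3) - 1*(-3) = 3 - (-3) = 6
e13 coeff = (-1)*(-2) - 4*(-3) = 2 - (-12) = 14
e23 coeff = 1*(-2) - 4*(-3) = -2 - (-12) = 10
uv = -8 + 6*e12 + 14*e13 + 10*e23


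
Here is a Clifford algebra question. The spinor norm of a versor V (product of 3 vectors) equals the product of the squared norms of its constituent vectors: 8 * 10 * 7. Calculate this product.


Spinor norm N(V) = |v1|^2 * |v2|^2 * ... * |v3|^2
= 8 * 10 * 7
Running product: 8, 80, 560
N(V) = 560


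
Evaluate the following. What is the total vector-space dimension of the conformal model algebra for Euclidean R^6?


The conformal model of R^6 uses Cl(7,1): the 6 Euclidean generators plus two extra orthogonal generators e+ (e+^2 = +1) and e- (e-^2 = -1), from which the null vectors e0, einf are built.
Number of generators m = 6 + 2 = 8.
dim Cl(p,q) = 2^m = 2^8 = 256


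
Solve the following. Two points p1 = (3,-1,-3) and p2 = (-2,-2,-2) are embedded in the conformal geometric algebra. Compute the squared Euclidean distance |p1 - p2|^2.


p1 - p2 = (5, 1, -1)
|p1 - p2|^2 = 5^2 + 1^2 + (-1)^2
= 25 + 1 + 1
= 27


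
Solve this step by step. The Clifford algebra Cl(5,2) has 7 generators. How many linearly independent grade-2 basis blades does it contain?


Number of grade-k basis blades in Cl(p,q) with n = p + q is C(n, k).
n = 5 + 2 = 7
C(7, 2) = 7! / (2! * 5!)
= 5040 / (2 * 120)
= 21


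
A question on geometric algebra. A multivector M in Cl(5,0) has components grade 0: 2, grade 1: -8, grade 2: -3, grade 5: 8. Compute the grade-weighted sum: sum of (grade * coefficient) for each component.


Grade-weighted sum = sum of grade_k * coefficient_k
0*2 = 0
1*(-8) = -8
2*(-3) = -6
5*8 = 40
Total = 0 + (-8) + (-6) + 40 = 26


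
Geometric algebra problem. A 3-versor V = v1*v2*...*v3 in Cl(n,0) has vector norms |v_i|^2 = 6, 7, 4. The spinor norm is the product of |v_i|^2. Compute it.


Spinor norm N(V) = |v1|^2 * |v2|^2 * ... * |v3|^2
= 6 * 7 * 4
Running product: 6, 42, 168
N(V) = 168


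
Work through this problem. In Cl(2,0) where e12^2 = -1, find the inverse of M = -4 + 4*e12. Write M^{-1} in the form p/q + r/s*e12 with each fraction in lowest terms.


M = -4 + 4*e12, where e12^2 = -1.
Since M commutes with its reverse ~M = a - b*e12, M * ~M = a^2 - b^2*e12^2 = a^2 + b^2.
So M^{-1} = ~M / (a^2 + b^2) = (a - b*e12)/(a^2 + b^2).
a^2 + b^2 = 16 + 16 = 32
Scalar part = -4/32 = -1/8
Bivector coeff = -4/32 = -1/8
M^{-1} = -1/8 - 1/8*e12


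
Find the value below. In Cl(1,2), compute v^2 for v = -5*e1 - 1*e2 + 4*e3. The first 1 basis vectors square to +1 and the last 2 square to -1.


v^2 = sum of c_i^2 * e_i^2
Positive signature terms (e_i^2 = +1): (-5)^2 = 25
Negative signature terms (e_j^2 = -1): (-1)^2 + 4^2 = 17
v^2 = 25 - 17 = 8


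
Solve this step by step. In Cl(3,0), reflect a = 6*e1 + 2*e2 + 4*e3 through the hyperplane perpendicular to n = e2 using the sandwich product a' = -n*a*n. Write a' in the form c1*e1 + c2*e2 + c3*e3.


Reflection formula: a' = -n*a*n, with n = e2 (unit vector, n^2 = 1).
For reflection through hyperplane perp to e2:
The component along e2 flips sign, others stay.
a = (6, 2, 4)
a' = (6, -2, 4)
a' = 6*e1 - 2*e2 + 4*e3


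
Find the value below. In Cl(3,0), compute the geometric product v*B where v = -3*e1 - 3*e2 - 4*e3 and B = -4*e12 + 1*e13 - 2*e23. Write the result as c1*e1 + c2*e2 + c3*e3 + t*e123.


vB has grade-1 (vector) and grade-3 (trivector) parts: vB = (v _| B) + (v ^ B).
Vector part <vB>_1:
  e1: -v2*b12 - v3*b13 = -(-3)*(-4) - (-4)*(1) = -8
  e2: v1*b12 - v3*b23 = (-3)*(-4) - (-4)*(-2) = 4
  e3: v1*b13 + v2*b23 = (-3)*(1) + (-3)*(-2) = 3
Trivector part <vB>_3:
  e123: v1*b23 - v2*b13 + v3*b12 = (-3)*(-2) - (-3)*(1) + (-4)*(-4) = 25
vB = -8*e1 + 4*e2 + 3*e3 + 25*e123


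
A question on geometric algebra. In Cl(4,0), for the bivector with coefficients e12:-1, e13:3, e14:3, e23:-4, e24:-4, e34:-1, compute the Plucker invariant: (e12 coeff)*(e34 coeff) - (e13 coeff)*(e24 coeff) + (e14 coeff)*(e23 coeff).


Plucker relation: af - be + cd
a*f = (-1)*(-1) = 1
b*e = 3*(-4) = -12
c*d = 3*(-4) = -12
af - be + cd = 1 - (-12) + (-12)
= 1


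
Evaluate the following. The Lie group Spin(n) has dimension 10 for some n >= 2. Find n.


dim Spin(n) = dim so(n) = n(n-1)/2.
Solve n(n-1)/2 = 10, i.e. n^2 - n - 20 = 0.
Discriminant = 1 + 8*10 = 81
n = (1 + sqrt(81))/2 = (1 + 9)/2 = 5


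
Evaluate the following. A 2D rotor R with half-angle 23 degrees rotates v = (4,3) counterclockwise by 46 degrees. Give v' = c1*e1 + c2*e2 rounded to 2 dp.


Rotor R = cos(23deg) - sin(23deg)*e12
Rotation angle theta = 2 * 23 = 46 degrees
v' = R*v*~R rotates v by theta.
cos(46deg) = 0.6947, sin(46deg) = 0.7193
v'_1 = 4*cos(46deg) - 3*sin(46deg)
= 4*0.6947 - 3*0.7193
= 0.62
v'_2 = 4*sin(46deg) + 3*cos(46deg)
= 4*0.7193 + 3*0.6947
= 4.96
v' = 0.62*e1 + 4.96*e2


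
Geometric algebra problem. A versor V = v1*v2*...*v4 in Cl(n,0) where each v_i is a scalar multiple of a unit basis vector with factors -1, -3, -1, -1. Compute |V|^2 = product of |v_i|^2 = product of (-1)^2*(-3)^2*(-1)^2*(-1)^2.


Each vector v_i has |v_i|^2 = s_i^2
Squared scales: (-1)^2 = 1, (-3)^2 = 9, (-1)^2 = 1, (-1)^2 = 1
|V|^2 = 1 * 9 * 1 * 1
= 9


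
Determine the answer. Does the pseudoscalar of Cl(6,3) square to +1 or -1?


The pseudoscalar I = e1...e_n (product of all n generators) of Cl(p,q) satisfies I^2 = (-1)^(q + n(n-1)/2).
p = 6, q = 3, n = p + q = 9
n(n-1)/2 = 9 * 8 / 2 = 36
Exponent = q + n(n-1)/2 = 3 + 36 = 39
I^2 = (-1)^39 = -1


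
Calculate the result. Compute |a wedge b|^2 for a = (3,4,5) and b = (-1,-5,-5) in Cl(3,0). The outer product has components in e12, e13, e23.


a wedge b = (a1*b2 - a2*b1)*e12 + (a1*b3 - a3*b1)*e13 + (a2*b3 - a3*b2)*e23
e12 coeff: 3*(-5) - 4*(-1) = -15 - (-4) = -11
e13 coeff: 3*(-5) - 5*(-1) = -15 - (-5) = -10
e23 coeff: 4*(-5) - 5*(-5) = -20 - (-25) = 5
|a wedge b|^2 = (-11)^2 + (-10)^2 + 5^2
= 121 + 100 + 25
= 246


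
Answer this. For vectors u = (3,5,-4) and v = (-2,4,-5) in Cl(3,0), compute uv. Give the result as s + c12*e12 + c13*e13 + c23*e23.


In Cl(3,0): e_i^2 = 1, e_ie_j = -e_je_i for i != j.
Scalar part = u . v = 3*(-2) + 5*4 + (-4)*(-5)
= -6 + 20 + 20 = 34
e12 coeff = 3*4 - 5*(-2) = 12 - (-10) = 22
e13 coeff = 3*(-5) - (-4)*(-2) = -15 - 8 = -23
e23 coeff = 5*(-5) - (-4)*4 = -25 - (-16) = -9
uv = 34 + 22*e12 - 23*e13 - 9*e23


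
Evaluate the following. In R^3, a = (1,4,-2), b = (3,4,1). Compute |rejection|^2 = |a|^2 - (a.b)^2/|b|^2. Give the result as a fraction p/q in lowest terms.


|a|^2 = 1^2 + 4^2 + (-2)^2 = 21
|b|^2 = 3^2 + 4^2 + 1^2 = 26
a . b = 1*3 + 4*4 + (-2)*1 = 17
(a.b)^2 = 17^2 = 289
|rej|^2 = 21 - 289/26
= (546 - 289)/26
= 257/26
In lowest terms: 257/26


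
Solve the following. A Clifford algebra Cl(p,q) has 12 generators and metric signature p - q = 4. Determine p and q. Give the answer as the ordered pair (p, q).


We need p + q = 12 and p - q = 4.
Adding: 2p = 12 + 4 = 16, so p = 8.
Then q = 12 - 8 = 4.
(p, q) = (8, 4)


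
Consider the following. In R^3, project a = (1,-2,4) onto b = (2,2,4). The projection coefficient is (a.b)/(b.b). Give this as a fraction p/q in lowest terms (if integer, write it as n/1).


Projection coefficient = (a . b) / (b . b)
a . b = 1*2 + (-2)*2 + 4*4
= 2 + (-4) + 16 = 14
b . b = 2^2 + 2^2 + 4^2
= 4 + 4 + 16 = 24
Coefficient = 14/24
In lowest terms: 7/12


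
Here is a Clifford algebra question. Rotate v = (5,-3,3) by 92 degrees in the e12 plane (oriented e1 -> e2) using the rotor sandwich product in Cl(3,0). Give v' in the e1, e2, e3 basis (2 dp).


Rotor R = cos(46deg) - sin(46deg)*e12
Rotation angle theta = 2 * 46 = 92 degrees in the e12 plane (e1 -> e2).
The component perpendicular to the plane (e3) is invariant: v'_3 = v3 = 3.00
cos(92deg) = -0.0349, sin(92deg) = 0.9994
v'_1 = v1*cos(theta) - v2*sin(theta) = 5*(-0.0349) - (-3)*0.9994 = 2.82
v'_2 = v1*sin(theta) + v2*cos(theta) = 5*0.9994 + (-3)*(-0.0349) = 5.10
v' = 2.82*e1 + 5.10*e2 + 3.00*e3


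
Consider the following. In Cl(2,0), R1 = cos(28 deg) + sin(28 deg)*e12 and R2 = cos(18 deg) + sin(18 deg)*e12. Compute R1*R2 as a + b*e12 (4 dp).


Same-plane rotors commute and their half-angles add:
R1*R2 = cos(a1 + a2) + sin(a1 + a2)*e12.
a1 + a2 = 28 + 18 = 46 deg
cos(46 deg) = 0.6947
sin(46 deg) = 0.7193
R1*R2 = 0.6947 + 0.7193*e12


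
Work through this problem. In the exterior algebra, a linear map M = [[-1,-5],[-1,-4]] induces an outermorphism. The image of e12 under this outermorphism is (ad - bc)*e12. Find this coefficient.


The outermorphism of a linear map f sends e1^e2 to f(e1)^f(e2).
f(e1) = -1*e1 - 1*e2
f(e2) = -5*e1 - 4*e2
f(e1) ^ f(e2) = (-1*e1 - 1*e2) ^ (-5*e1 - 4*e2)
= (-1)*(-4)*e12 + (-1)*(-5)*e21
= (4 - 5)*e12
= -1*e12
Coefficient = -1


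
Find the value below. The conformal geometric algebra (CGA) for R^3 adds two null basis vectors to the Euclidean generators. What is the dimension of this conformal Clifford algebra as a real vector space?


The conformal model of R^3 uses Cl(4,1): the 3 Euclidean generators plus two extra orthogonal generators e+ (e+^2 = +1) and e- (e-^2 = -1), from which the null vectors e0, einf are built.
Number of generators m = 3 + 2 = 5.
dim Cl(p,q) = 2^m = 2^5 = 32


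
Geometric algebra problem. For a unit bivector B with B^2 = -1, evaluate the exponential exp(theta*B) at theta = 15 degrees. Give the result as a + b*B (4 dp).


For a unit bivector B with B^2 = -1, the exponential series gives
e^(theta*B) = cos(theta) + sin(theta)*B (the GA analogue of Euler's formula).
theta = 15 degrees = 0.261799 rad
cos(15 deg) = 0.9659
sin(15 deg) = 0.2588
exp(theta*B) = 0.9659 + 0.2588*B


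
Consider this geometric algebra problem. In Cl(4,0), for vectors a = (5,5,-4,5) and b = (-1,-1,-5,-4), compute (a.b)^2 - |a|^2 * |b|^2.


a . b = 5*(-1) + 5*(-1) + (-4)*(-5) + 5*(-4)
= -5 + (-5) + 20 + (-20) = -10
|a|^2 = 5^2 + 5^2 + (-4)^2 + 5^2 = 91
|b|^2 = (-1)^2 + (-1)^2 + (-5)^2 + (-4)^2 = 43
(a.b)^2 = (-10)^2 = 100
|a|^2 * |b|^2 = 91 * 43 = 3913
Result = 100 - 3913 = -3813


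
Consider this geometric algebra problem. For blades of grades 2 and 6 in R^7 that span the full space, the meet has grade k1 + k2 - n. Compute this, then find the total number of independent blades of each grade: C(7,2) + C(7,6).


Meet grade = grade(A) + grade(B) - n
= 2 + 6 - 7 = 1
C(7,2) = 21
C(7,6) = 7
dim_A + dim_B = 21 + 7 = 28


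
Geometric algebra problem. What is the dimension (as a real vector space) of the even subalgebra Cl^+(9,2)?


Even subalgebra dimension = 2^(n-1)
n = 9 + 2 = 11
2^(11 - 1) = 2^10 = 1024
Verification: sum of C(11,k) for even k = 1 + 55 + 330 + 462 + 165 + 11 = 1024
Result = 1024


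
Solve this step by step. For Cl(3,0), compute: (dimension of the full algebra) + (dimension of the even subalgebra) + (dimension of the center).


n = 3 + 0 = 3
Total dim = 2^3 = 8
Even subalgebra dim = 2^2 = 4
n is odd, so center dim = 2
Sum = 8 + 4 + 2 = 14


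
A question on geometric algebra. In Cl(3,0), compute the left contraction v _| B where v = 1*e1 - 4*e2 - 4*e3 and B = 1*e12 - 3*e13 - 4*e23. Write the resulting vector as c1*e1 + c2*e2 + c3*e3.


Left contraction v _| B = <vB>_1 (grade-1 part of the geometric product vB).
Using e1_|e12 = e2, e2_|e12 = -e1, e1_|e13 = e3, e3_|e13 = -e1, e2_|e23 = e3, e3_|e23 = -e2:
e1 coeff: -v2*b12 - v3*b13 = -(-4)*(1) - (-4)*(-3) = -8
e2 coeff: v1*b12 - v3*b23 = (1)*(1) - (-4)*(-4) = -15
e3 coeff: v1*b13 + v2*b23 = (1)*(-3) + (-4)*(-4) = 13
v _| B = -8*e1 - 15*e2 + 13*e3


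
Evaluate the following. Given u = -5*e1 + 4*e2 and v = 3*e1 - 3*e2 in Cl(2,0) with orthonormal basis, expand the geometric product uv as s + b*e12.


Expand: (-5*e1 + 4*e2)(3*e1 - 3*e2)
= (-5)*3*e1e1 + (-5)*(-3)*e1e2 + 4*3*e2e1 + 4*(-3)*e2e2
Using e1^2 = e2^2 = 1, e2e1 = -e1e2:
Scalar part s = (-5)*3 + 4*(-3) = -15 + (-12) = -27
Bivector part b = (-5)*(-3) - 4*3 = 15 - 12 = 3
uv = -27 + 3*e12


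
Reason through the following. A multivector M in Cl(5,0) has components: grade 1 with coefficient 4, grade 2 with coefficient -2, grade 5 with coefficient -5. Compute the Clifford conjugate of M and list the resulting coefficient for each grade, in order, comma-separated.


Clifford conjugate sign for grade k: (-1)^(k(k+1)/2)
Grade 1: (-1)^(1*2/2) = (-1)^1 = -1, coeff 4 -> -4
Grade 2: (-1)^(2*3/2) = (-1)^3 = -1, coeff -2 -> 2
Grade 5: (-1)^(5*6/2) = (-1)^15 = -1, coeff -5 -> 5
Conjugated coefficients: -4, 2, 5


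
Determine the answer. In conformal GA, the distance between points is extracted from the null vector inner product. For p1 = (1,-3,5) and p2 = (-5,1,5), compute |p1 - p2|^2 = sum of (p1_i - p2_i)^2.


p1 - p2 = (6, -4, 0)
|p1 - p2|^2 = 6^2 + (-4)^2 + 0^2
= 36 + 16 + 0
= 52


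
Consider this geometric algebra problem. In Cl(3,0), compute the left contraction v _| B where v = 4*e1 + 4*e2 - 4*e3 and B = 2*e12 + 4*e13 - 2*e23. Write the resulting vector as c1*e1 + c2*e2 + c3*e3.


Left contraction v _| B = <vB>_1 (grade-1 part of the geometric product vB).
Using e1_|e12 = e2, e2_|e12 = -e1, e1_|e13 = e3, e3_|e13 = -e1, e2_|e23 = e3, e3_|e23 = -e2:
e1 coeff: -v2*b12 - v3*b13 = -(4)*(2) - (-4)*(4) = 8
e2 coeff: v1*b12 - v3*b23 = (4)*(2) - (-4)*(-2) = 0
e3 coeff: v1*b13 + v2*b23 = (4)*(4) + (4)*(-2) = 8
v _| B = 8*e1 + 0*e2 + 8*e3


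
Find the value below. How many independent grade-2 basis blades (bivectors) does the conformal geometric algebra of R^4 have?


The conformal model of R^4 uses Cl(5,1) with m = 4 + 2 = 6 generators.
Number of grade-2 blades = C(m, 2) = C(6, 2)
= 6*5/2 = 15


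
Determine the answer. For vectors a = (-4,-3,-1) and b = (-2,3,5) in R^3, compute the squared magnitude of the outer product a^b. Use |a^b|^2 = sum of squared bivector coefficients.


a wedge b = (a1*b2 - a2*b1)*e12 + (a1*b3 - a3*b1)*e13 + (a2*b3 - a3*b2)*e23
e12 coeff: (-4)*3 - (-3)*(-2) = -12 - 6 = -18
e13 coeff: (-4)*5 - (-1)*(-2) = -20 - 2 = -22
e23 coeff: (-3)*5 - (-1)*3 = -15 - (-3) = -12
|a wedge b|^2 = (-18)^2 + (-22)^2 + (-12)^2
= 324 + 484 + 144
= 952


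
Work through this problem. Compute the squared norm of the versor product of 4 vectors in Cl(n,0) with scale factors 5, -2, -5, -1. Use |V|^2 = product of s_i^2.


Each vector v_i has |v_i|^2 = s_i^2
Squared scales: 5^2 = 25, (-2)^2 = 4, (-5)^2 = 25, (-1)^2 = 1
|V|^2 = 25 * 4 * 25 * 1
= 2500


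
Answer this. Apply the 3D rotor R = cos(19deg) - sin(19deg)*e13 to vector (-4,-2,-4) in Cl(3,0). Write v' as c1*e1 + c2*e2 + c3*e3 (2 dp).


Rotor R = cos(19deg) - sin(19deg)*e13
Rotation angle theta = 2 * 19 = 38 degrees in the e13 plane (e1 -> e3).
The component perpendicular to the plane (e2) is invariant: v'_2 = v2 = -2.00
cos(38deg) = 0.7880, sin(38deg) = 0.6157
v'_1 = v1*cos(theta) - v3*sin(theta) = -4*0.7880 - (-4)*0.6157 = -0.69
v'_3 = v1*sin(theta) + v3*cos(theta) = -4*0.6157 + (-4)*0.7880 = -5.61
v' = -0.69*e1 - 2.00*e2 - 5.61*e3


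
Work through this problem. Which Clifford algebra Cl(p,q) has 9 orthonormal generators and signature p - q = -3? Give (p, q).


We need p + q = 9 and p - q = -3.
Adding: 2p = 9 + (-3) = 6, so p = 3.
Then q = 9 - 3 = 6.
(p, q) = (3, 6)


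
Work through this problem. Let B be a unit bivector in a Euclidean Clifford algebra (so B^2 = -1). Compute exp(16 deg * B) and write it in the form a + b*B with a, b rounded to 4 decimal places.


For a unit bivector B with B^2 = -1, the exponential series gives
e^(theta*B) = cos(theta) + sin(theta)*B (the GA analogue of Euler's formula).
theta = 16 degrees = 0.279253 rad
cos(16 deg) = 0.9613
sin(16 deg) = 0.2756
exp(theta*B) = 0.9613 + 0.2756*B


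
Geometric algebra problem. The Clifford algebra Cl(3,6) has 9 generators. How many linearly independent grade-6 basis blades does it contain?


Number of grade-k basis blades in Cl(p,q) with n = p + q is C(n, k).
n = 3 + 6 = 9
C(9, 6) = 9! / (6! * 3!)
= 362880 / (720 * 6)
= 84


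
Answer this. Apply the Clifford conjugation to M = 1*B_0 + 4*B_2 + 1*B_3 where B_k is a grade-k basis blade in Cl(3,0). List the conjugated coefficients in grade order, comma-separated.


Clifford conjugate sign for grade k: (-1)^(k(k+1)/2)
Grade 0: (-1)^(0*1/2) = (-1)^0 = 1, coeff 1 -> 1
Grade 2: (-1)^(2*3/2) = (-1)^3 = -1, coeff 4 -> -4
Grade 3: (-1)^(3*4/2) = (-1)^6 = 1, coeff 1 -> 1
Conjugated coefficients: 1, -4, 1


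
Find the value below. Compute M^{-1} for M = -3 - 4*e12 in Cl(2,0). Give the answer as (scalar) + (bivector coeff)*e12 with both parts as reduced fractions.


M = -3 - 4*e12, where e12^2 = -1.
Since M commutes with its reverse ~M = a - b*e12, M * ~M = a^2 - b^2*e12^2 = a^2 + b^2.
So M^{-1} = ~M / (a^2 + b^2) = (a - b*e12)/(a^2 + b^2).
a^2 + b^2 = 9 + 16 = 25
Scalar part = -3/25 = -3/25
Bivector coeff = 4/25 = 4/25
M^{-1} = -3/25 + 4/25*e12


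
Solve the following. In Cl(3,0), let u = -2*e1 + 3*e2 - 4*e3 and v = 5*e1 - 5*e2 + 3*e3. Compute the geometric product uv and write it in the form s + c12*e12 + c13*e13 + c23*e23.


In Cl(3,0): e_i^2 = 1, e_ie_j = -e_je_i for i != j.
Scalar part = u . v = (-2)*5 + 3*(-5) + (-4)*3
= -10 + (-15) + (-12) = -37
e12 coeff = (-2)*(-5) - 3*5 = 10 - 15 = -5
e13 coeff = (-2)*3 - (-4)*5 = -6 - (-20) = 14
e23 coeff = 3*3 - (-4)*(-5) = 9 - 20 = -11
uv = -37 - 5*e12 + 14*e13 - 11*e23


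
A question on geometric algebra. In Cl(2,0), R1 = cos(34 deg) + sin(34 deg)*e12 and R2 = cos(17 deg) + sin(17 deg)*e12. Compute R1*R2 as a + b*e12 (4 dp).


Same-plane rotors commute and their half-angles add:
R1*R2 = cos(a1 + a2) + sin(a1 + a2)*e12.
a1 + a2 = 34 + 17 = 51 deg
cos(51 deg) = 0.6293
sin(51 deg) = 0.7771
R1*R2 = 0.6293 + 0.7771*e12


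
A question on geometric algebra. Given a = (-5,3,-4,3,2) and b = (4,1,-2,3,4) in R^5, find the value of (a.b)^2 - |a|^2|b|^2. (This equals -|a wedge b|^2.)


a . b = (-5)*4 + 3*1 + (-4)*(-2) + 3*3 + 2*4
= -20 + 3 + 8 + 9 + 8 = 8
|a|^2 = (-5)^2 + 3^2 + (-4)^2 + 3^2 + 2^2 = 63
|b|^2 = 4^2 + 1^2 + (-2)^2 + 3^2 + 4^2 = 46
(a.b)^2 = 8^2 = 64
|a|^2 * |b|^2 = 63 * 46 = 2898
Result = 64 - 2898 = -2834


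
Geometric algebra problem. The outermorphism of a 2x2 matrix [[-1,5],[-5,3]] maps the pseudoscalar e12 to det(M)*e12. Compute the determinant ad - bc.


The outermorphism of a linear map f sends e1^e2 to f(e1)^f(e2).
f(e1) = -1*e1 - 5*e2
f(e2) = 5*e1 + 3*e2
f(e1) ^ f(e2) = (-1*e1 - 5*e2) ^ (5*e1 + 3*e2)
= (-1)*3*e12 + (-5)*5*e21
= (-3 - (-25))*e12
= 22*e12
Coefficient = 22


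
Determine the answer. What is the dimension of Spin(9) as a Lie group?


Spin(n) double-covers SO(n); both have Lie algebra so(n) of dimension n(n-1)/2.
n = 9
n(n-1) = 9 * 8 = 72
dim Spin(9) = 72/2 = 36


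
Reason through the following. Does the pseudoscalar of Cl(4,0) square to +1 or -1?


The pseudoscalar I = e1...e_n (product of all n generators) of Cl(p,q) satisfies I^2 = (-1)^(q + n(n-1)/2).
p = 4, q = 0, n = p + q = 4
n(n-1)/2 = 4 * 3 / 2 = 6
Exponent = q + n(n-1)/2 = 0 + 6 = 6
I^2 = (-1)^6 = +1


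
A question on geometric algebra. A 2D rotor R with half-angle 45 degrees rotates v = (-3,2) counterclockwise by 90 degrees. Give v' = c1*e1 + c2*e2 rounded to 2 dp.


Rotor R = cos(45deg) - sin(45deg)*e12
Rotation angle theta = 2 * 45 = 90 degrees
v' = R*v*~R rotates v by theta.
cos(90deg) = 0.0000, sin(90deg) = 1.0000
v'_1 = -3*cos(90deg) - 2*sin(90deg)
= -3*0.0000 - 2*1.0000
= -2.00
v'_2 = -3*sin(90deg) + 2*cos(90deg)
= -3*1.0000 + 2*0.0000
= -3.00
v' = -2.00*e1 - 3.00*e2


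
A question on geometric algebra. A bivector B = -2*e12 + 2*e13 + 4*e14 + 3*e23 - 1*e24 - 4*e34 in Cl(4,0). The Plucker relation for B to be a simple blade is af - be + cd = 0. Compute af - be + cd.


Plucker relation: af - be + cd
a*f = (-2)*(-4) = 8
b*e = 2*(-1) = -2
c*d = 4*3 = 12
af - be + cd = 8 - (-2) + 12
= 22


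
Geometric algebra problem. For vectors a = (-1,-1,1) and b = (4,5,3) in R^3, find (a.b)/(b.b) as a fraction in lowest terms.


Projection coefficient = (a . b) / (b . b)
a . b = (-1)*4 + (-1)*5 + 1*3
= -4 + (-5) + 3 = -6
b . b = 4^2 + 5^2 + 3^2
= 16 + 25 + 9 = 50
Coefficient = -6/50
In lowest terms: -3/25


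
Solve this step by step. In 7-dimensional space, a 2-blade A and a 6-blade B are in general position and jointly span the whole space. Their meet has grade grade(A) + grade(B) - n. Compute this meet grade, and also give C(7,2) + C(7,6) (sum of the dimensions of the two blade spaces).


Meet grade = grade(A) + grade(B) - n
= 2 + 6 - 7 = 1
C(7,2) = 21
C(7,6) = 7
dim_A + dim_B = 21 + 7 = 28


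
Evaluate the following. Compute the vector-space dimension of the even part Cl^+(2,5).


Even subalgebra dimension = 2^(n-1)
n = 2 + 5 = 7
2^(7 - 1) = 2^6 = 64
Verification: sum of C(7,k) for even k = 1 + 21 + 35 + 7 = 64
Result = 64


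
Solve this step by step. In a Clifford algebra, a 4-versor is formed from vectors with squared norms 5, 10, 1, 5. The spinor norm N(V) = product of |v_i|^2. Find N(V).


Spinor norm N(V) = |v1|^2 * |v2|^2 * ... * |v4|^2
= 5 * 10 * 1 * 5
Running product: 5, 50, 50, 250
N(V) = 250


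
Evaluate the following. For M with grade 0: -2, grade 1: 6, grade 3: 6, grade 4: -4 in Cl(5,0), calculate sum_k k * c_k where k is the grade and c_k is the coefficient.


Grade-weighted sum = sum of grade_k * coefficient_k
0*(-2) = 0
1*6 = 6
3*6 = 18
4*(-4) = -16
Total = 0 + 6 + 18 + (-16) = 8


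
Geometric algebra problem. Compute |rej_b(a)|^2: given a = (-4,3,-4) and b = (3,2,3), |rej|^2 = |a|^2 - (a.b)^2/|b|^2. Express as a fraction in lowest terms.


|a|^2 = (-4)^2 + 3^2 + (-4)^2 = 41
|b|^2 = 3^2 + 2^2 + 3^2 = 22
a . b = (-4)*3 + 3*2 + (-4)*3 = -18
(a.b)^2 = (-18)^2 = 324
|rej|^2 = 41 - 324/22
= (902 - 324)/22
= 578/22
In lowest terms: 289/11


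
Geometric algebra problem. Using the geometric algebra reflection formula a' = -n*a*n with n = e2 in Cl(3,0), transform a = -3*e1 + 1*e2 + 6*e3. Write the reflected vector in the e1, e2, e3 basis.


Reflection formula: a' = -n*a*n, with n = e2 (unit vector, n^2 = 1).
For reflection through hyperplane perp to e2:
The component along e2 flips sign, others stay.
a = (-3, 1, 6)
a' = (-3, -1, 6)
a' = -3*e1 - 1*e2 + 6*e3


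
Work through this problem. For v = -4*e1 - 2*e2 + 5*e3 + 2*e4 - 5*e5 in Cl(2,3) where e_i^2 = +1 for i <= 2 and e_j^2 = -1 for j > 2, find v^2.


v^2 = sum of c_i^2 * e_i^2
Positive signature terms (e_i^2 = +1): (-4)^2 + (-2)^2 = 20
Negative signature terms (e_j^2 = -1): 5^2 + 2^2 + (-5)^2 = 54
v^2 = 20 - 54 = -34


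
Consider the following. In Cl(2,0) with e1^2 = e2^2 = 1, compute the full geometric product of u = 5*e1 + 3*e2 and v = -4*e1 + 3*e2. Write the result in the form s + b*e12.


Expand: (5*e1 + 3*e2)(-4*e1 + 3*e2)
= 5*(-4)*e1e1 + 5*3*e1e2 + 3*(-4)*e2e1 + 3*3*e2e2
Using e1^2 = e2^2 = 1, e2e1 = -e1e2:
Scalar part s = 5*(-4) + 3*3 = -20 + 9 = -11
Bivector part b = 5*3 - 3*(-4) = 15 - (-12) = 27
uv = -11 + 27*e12


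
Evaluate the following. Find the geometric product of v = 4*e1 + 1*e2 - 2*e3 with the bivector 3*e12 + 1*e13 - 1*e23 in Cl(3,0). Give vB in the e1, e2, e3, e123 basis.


vB has grade-1 (vector) and grade-3 (trivector) parts: vB = (v _| B) + (v ^ B).
Vector part <vB>_1:
  e1: -v2*b12 - v3*b13 = -(1)*(3) - (-2)*(1) = -1
  e2: v1*b12 - v3*b23 = (4)*(3) - (-2)*(-1) = 10
  e3: v1*b13 + v2*b23 = (4)*(1) + (1)*(-1) = 3
Trivector part <vB>_3:
  e123: v1*b23 - v2*b13 + v3*b12 = (4)*(-1) - (1)*(1) + (-2)*(3) = -11
vB = -1*e1 + 10*e2 + 3*e3 - 11*e123


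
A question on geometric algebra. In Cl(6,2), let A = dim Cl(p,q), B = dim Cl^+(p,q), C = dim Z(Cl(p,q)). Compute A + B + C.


n = 6 + 2 = 8
Total dim = 2^8 = 256
Even subalgebra dim = 2^7 = 128
n is even, so center dim = 1
Sum = 256 + 128 + 1 = 385


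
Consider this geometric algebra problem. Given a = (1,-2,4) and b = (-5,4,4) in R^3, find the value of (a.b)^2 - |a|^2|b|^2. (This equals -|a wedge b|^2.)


a . b = 1*(-5) + (-2)*4 + 4*4
= -5 + (-8) + 16 = 3
|a|^2 = 1^2 + (-2)^2 + 4^2 = 21
|b|^2 = (-5)^2 + 4^2 + 4^2 = 57
(a.b)^2 = 3^2 = 9
|a|^2 * |b|^2 = 21 * 57 = 1197
Result = 9 - 1197 = -1188


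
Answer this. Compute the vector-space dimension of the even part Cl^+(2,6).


Even subalgebra dimension = 2^(n-1)
n = 2 + 6 = 8
2^(8 - 1) = 2^7 = 128
Verification: sum of C(8,k) for even k = 1 + 28 + 70 + 28 + 1 = 128
Result = 128


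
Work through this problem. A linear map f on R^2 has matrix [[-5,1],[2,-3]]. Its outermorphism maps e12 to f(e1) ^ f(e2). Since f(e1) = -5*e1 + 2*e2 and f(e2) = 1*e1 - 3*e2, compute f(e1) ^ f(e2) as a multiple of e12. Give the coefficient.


The outermorphism of a linear map f sends e1^e2 to f(e1)^f(e2).
f(e1) = -5*e1 + 2*e2
f(e2) = 1*e1 - 3*e2
f(e1) ^ f(e2) = (-5*e1 + 2*e2) ^ (1*e1 - 3*e2)
= (-5)*(-3)*e12 + 2*1*e21
= (15 - 2)*e12
= 13*e12
Coefficient = 13


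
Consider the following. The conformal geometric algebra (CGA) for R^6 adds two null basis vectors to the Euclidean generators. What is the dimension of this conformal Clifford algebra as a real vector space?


The conformal model of R^6 uses Cl(7,1): the 6 Euclidean generators plus two extra orthogonal generators e+ (e+^2 = +1) and e- (e-^2 = -1), from which the null vectors e0, einf are built.
Number of generators m = 6 + 2 = 8.
dim Cl(p,q) = 2^m = 2^8 = 256


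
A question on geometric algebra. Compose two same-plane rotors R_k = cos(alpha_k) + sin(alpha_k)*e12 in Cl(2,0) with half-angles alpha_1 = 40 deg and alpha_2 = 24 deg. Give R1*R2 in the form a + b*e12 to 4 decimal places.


Same-plane rotors commute and their half-angles add:
R1*R2 = cos(a1 + a2) + sin(a1 + a2)*e12.
a1 + a2 = 40 + 24 = 64 deg
cos(64 deg) = 0.4384
sin(64 deg) = 0.8988
R1*R2 = 0.4384 + 0.8988*e12


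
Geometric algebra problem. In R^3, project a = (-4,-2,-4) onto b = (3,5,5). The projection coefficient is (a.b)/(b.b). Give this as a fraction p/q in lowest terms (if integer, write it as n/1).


Projection coefficient = (a . b) / (b . b)
a . b = (-4)*3 + (-2)*5 + (-4)*5
= -12 + (-10) + (-20) = -42
b . b = 3^2 + 5^2 + 5^2
= 9 + 25 + 25 = 59
Coefficient = -42/59
In lowest terms: -42/59


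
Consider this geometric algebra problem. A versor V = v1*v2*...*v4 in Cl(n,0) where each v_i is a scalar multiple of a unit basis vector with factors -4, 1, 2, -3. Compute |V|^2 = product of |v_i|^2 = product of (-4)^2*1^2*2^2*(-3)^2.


Each vector v_i has |v_i|^2 = s_i^2
Squared scales: (-4)^2 = 16, 1^2 = 1, 2^2 = 4, (-3)^2 = 9
|V|^2 = 16 * 1 * 4 * 9
= 576


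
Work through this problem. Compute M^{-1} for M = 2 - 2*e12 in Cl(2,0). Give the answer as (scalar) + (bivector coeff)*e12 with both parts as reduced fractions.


M = 2 - 2*e12, where e12^2 = -1.
Since M commutes with its reverse ~M = a - b*e12, M * ~M = a^2 - b^2*e12^2 = a^2 + b^2.
So M^{-1} = ~M / (a^2 + b^2) = (a - b*e12)/(a^2 + b^2).
a^2 + b^2 = 4 + 4 = 8
Scalar part = 2/8 = 1/4
Bivector coeff = 2/8 = 1/4
M^{-1} = 1/4 + 1/4*e12


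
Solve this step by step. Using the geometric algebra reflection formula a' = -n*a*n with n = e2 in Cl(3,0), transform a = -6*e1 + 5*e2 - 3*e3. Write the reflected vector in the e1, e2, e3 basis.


Reflection formula: a' = -n*a*n, with n = e2 (unit vector, n^2 = 1).
For reflection through hyperplane perp to e2:
The component along e2 flips sign, others stay.
a = (-6, 5, -3)
a' = (-6, -5, -3)
a' = -6*e1 - 5*e2 - 3*e3


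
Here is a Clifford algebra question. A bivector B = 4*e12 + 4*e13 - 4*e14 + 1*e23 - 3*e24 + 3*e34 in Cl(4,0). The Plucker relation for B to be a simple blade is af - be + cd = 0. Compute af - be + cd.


Plucker relation: af - be + cd
a*f = 4*3 = 12
b*e = 4*(-3) = -12
c*d = (-4)*1 = -4
af - be + cd = 12 - (-12) + (-4)
= 20


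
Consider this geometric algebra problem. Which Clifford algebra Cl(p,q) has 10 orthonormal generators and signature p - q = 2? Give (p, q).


We need p + q = 10 and p - q = 2.
Adding: 2p = 10 + 2 = 12, so p = 6.
Then q = 10 - 6 = 4.
(p, q) = (6, 4)


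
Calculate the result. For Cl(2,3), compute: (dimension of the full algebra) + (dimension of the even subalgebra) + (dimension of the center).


n = 2 + 3 = 5
Total dim = 2^5 = 32
Even subalgebra dim = 2^4 = 16
n is odd, so center dim = 2
Sum = 32 + 16 + 2 = 50


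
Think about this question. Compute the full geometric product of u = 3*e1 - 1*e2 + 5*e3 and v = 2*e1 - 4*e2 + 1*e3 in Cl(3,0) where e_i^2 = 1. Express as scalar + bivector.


In Cl(3,0): e_i^2 = 1, e_ie_j = -e_je_i for i != j.
Scalar part = u . v = 3*2 + (-1)*(-4) + 5*1
= 6 + 4 + 5 = 15
e12 coeff = 3*(-4) - (-1)*2 = -12 - (-2) = -10
e13 coeff = 3*1 - 5*2 = 3 - 10 = -7
e23 coeff = (-1)*1 - 5*(-4) = -1 - (-20) = 19
uv = 15 - 10*e12 - 7*e13 + 19*e23


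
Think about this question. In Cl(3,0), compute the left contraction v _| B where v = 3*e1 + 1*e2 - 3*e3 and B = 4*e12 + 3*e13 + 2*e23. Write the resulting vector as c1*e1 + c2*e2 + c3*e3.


Left contraction v _| B = <vB>_1 (grade-1 part of the geometric product vB).
Using e1_|e12 = e2, e2_|e12 = -e1, e1_|e13 = e3, e3_|e13 = -e1, e2_|e23 = e3, e3_|e23 = -e2:
e1 coeff: -v2*b12 - v3*b13 = -(1)*(4) - (-3)*(3) = 5
e2 coeff: v1*b12 - v3*b23 = (3)*(4) - (-3)*(2) = 18
e3 coeff: v1*b13 + v2*b23 = (3)*(3) + (1)*(2) = 11
v _| B = 5*e1 + 18*e2 + 11*e3


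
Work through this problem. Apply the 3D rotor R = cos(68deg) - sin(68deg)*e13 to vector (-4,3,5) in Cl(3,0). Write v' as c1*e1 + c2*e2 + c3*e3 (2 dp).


Rotor R = cos(68deg) - sin(68deg)*e13
Rotation angle theta = 2 * 68 = 136 degrees in the e13 plane (e1 -> e3).
The component perpendicular to the plane (e2) is invariant: v'_2 = v2 = 3.00
cos(136deg) = -0.7193, sin(136deg) = 0.6947
v'_1 = v1*cos(theta) - v3*sin(theta) = -4*(-0.7193) - 5*0.6947 = -0.60
v'_3 = v1*sin(theta) + v3*cos(theta) = -4*0.6947 + 5*(-0.7193) = -6.38
v' = -0.60*e1 + 3.00*e2 - 6.38*e3


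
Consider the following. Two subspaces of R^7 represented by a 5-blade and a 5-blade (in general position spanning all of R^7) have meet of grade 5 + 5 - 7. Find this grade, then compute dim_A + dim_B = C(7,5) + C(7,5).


Meet grade = grade(A) + grade(B) - n
= 5 + 5 - 7 = 3
C(7,5) = 21
C(7,5) = 21
dim_A + dim_B = 21 + 21 = 42


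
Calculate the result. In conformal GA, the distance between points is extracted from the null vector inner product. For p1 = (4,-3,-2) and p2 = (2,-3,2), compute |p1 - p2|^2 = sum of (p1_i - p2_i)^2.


p1 - p2 = (2, 0, -4)
|p1 - p2|^2 = 2^2 + 0^2 + (-4)^2
= 4 + 0 + 16
= 20


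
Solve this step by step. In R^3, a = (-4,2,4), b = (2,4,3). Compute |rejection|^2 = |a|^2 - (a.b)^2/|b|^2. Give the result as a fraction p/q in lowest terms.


|a|^2 = (-4)^2 + 2^2 + 4^2 = 36
|b|^2 = 2^2 + 4^2 + 3^2 = 29
a . b = (-4)*2 + 2*4 + 4*3 = 12
(a.b)^2 = 12^2 = 144
|rej|^2 = 36 - 144/29
= (1044 - 144)/29
= 900/29
In lowest terms: 900/29


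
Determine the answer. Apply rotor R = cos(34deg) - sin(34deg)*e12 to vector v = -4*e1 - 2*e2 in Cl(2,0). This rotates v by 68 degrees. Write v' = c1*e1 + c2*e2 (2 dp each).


Rotor R = cos(34deg) - sin(34deg)*e12
Rotation angle theta = 2 * 34 = 68 degrees
v' = R*v*~R rotates v by theta.
cos(68deg) = 0.3746, sin(68deg) = 0.9272
v'_1 = -4*cos(68deg) - (-2)*sin(68deg)
= -4*0.3746 - (-2)*0.9272
= 0.36
v'_2 = -4*sin(68deg) + (-2)*cos(68deg)
= -4*0.9272 + (-2)*0.3746
= -4.46
v' = 0.36*e1 - 4.46*e2


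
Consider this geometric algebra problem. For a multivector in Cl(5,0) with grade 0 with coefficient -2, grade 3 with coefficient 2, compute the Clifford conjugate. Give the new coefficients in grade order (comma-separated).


Clifford conjugate sign for grade k: (-1)^(k(k+1)/2)
Grade 0: (-1)^(0*1/2) = (-1)^0 = 1, coeff -2 -> -2
Grade 3: (-1)^(3*4/2) = (-1)^6 = 1, coeff 2 -> 2
Conjugated coefficients: -2, 2


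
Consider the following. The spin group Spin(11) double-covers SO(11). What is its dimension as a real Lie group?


Spin(n) double-covers SO(n); both have Lie algebra so(n) of dimension n(n-1)/2.
n = 11
n(n-1) = 11 * 10 = 110
dim Spin(11) = 110/2 = 55


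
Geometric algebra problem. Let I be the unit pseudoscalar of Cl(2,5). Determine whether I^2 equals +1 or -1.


The pseudoscalar I = e1...e_n (product of all n generators) of Cl(p,q) satisfies I^2 = (-1)^(q + n(n-1)/2).
p = 2, q = 5, n = p + q = 7
n(n-1)/2 = 7 * 6 / 2 = 21
Exponent = q + n(n-1)/2 = 5 + 21 = 26
I^2 = (-1)^26 = +1


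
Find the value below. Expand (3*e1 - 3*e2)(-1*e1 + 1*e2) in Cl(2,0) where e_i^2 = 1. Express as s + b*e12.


Expand: (3*e1 - 3*e2)(-1*e1 + 1*e2)
= 3*(-1)*e1e1 + 3*1*e1e2 + (-3)*(-1)*e2e1 + (-3)*1*e2e2
Using e1^2 = e2^2 = 1, e2e1 = -e1e2:
Scalar part s = 3*(-1) + (-3)*1 = -3 + (-3) = -6
Bivector part b = 3*1 - (-3)*(-1) = 3 - 3 = 0
uv = -6 + 0*e12


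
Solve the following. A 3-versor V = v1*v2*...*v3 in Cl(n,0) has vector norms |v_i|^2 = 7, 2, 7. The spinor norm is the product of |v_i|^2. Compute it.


Spinor norm N(V) = |v1|^2 * |v2|^2 * ... * |v3|^2
= 7 * 2 * 7
Running product: 7, 14, 98
N(V) = 98


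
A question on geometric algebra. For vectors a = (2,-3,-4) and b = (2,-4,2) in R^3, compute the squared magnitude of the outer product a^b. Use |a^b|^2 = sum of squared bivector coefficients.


a wedge b = (a1*b2 - a2*b1)*e12 + (a1*b3 - a3*b1)*e13 + (a2*b3 - a3*b2)*e23
e12 coeff: 2*(-4) - (-3)*2 = -8 - (-6) = -2
e13 coeff: 2*2 - (-4)*2 = 4 - (-8) = 12
e23 coeff: (-3)*2 - (-4)*(-4) = -6 - 16 = -22
|a wedge b|^2 = (-2)^2 + 12^2 + (-22)^2
= 4 + 144 + 484
= 632


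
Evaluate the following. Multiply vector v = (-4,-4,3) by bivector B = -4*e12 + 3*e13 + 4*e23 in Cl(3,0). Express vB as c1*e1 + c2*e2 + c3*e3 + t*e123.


vB has grade-1 (vector) and grade-3 (trivector) parts: vB = (v _| B) + (v ^ B).
Vector part <vB>_1:
  e1: -v2*b12 - v3*b13 = -(-4)*(-4) - (3)*(3) = -25
  e2: v1*b12 - v3*b23 = (-4)*(-4) - (3)*(4) = 4
  e3: v1*b13 + v2*b23 = (-4)*(3) + (-4)*(4) = -28
Trivector part <vB>_3:
  e123: v1*b23 - v2*b13 + v3*b12 = (-4)*(4) - (-4)*(3) + (3)*(-4) = -16
vB = -25*e1 + 4*e2 - 28*e3 - 16*e123


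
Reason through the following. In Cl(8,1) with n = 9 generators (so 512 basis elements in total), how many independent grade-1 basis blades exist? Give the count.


Number of grade-k basis blades in Cl(p,q) with n = p + q is C(n, k).
n = 8 + 1 = 9
C(9, 1) = 9! / (1! * 8!)
= 362880 / (1 * 40320)
= 9


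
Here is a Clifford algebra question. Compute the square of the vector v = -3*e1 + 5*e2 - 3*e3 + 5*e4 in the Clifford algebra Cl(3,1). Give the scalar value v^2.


v^2 = sum of c_i^2 * e_i^2
Positive signature terms (e_i^2 = +1): (-3)^2 + 5^2 + (-3)^2 = 43
Negative signature terms (e_j^2 = -1): 5^2 = 25
v^2 = 43 - 25 = 18


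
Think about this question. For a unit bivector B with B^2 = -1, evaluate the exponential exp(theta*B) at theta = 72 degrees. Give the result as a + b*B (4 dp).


For a unit bivector B with B^2 = -1, the exponential series gives
e^(theta*B) = cos(theta) + sin(theta)*B (the GA analogue of Euler's formula).
theta = 72 degrees = 1.256637 rad
cos(72 deg) = 0.3090
sin(72 deg) = 0.9511
exp(theta*B) = 0.3090 + 0.9511*B


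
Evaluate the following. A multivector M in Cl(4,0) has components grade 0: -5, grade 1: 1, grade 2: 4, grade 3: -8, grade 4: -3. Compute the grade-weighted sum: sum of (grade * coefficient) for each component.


Grade-weighted sum = sum of grade_k * coefficient_k
0*(-5) = 0
1*1 = 1
2*4 = 8
3*(-8) = -24
4*(-3) = -12
Total = 0 + 1 + 8 + (-24) + (-12) = -27


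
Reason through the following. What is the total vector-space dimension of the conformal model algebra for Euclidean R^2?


The conformal model of R^2 uses Cl(3,1): the 2 Euclidean generators plus two extra orthogonal generators e+ (e+^2 = +1) and e- (e-^2 = -1), from which the null vectors e0, einf are built.
Number of generators m = 2 + 2 = 4.
dim Cl(p,q) = 2^m = 2^4 = 16


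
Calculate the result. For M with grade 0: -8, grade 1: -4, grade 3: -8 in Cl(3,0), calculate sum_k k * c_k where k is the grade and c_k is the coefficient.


Grade-weighted sum = sum of grade_k * coefficient_k
0*(-8) = 0
1*(-4) = -4
3*(-8) = -24
Total = 0 + (-4) + (-24) = -28


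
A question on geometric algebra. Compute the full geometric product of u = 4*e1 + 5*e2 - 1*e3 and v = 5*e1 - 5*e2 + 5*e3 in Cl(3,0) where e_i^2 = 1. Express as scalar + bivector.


In Cl(3,0): e_i^2 = 1, e_ie_j = -e_je_i for i != j.
Scalar part = u . v = 4*5 + 5*(-5) + (-1)*5
= 20 + (-25) + (-5) = -10
e12 coeff = 4*(-5) - 5*5 = -20 - 25 = -45
e13 coeff = 4*5 - (-1)*5 = 20 - (-5) = 25
e23 coeff = 5*5 - (-1)*(-5) = 25 - 5 = 20
uv = -10 - 45*e12 + 25*e13 + 20*e23
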